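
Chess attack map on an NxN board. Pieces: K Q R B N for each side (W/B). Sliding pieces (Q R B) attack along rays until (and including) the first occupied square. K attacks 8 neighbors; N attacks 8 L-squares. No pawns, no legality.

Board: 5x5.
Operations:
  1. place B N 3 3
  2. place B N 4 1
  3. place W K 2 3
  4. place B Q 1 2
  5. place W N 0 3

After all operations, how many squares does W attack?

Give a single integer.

Answer: 9

Derivation:
Op 1: place BN@(3,3)
Op 2: place BN@(4,1)
Op 3: place WK@(2,3)
Op 4: place BQ@(1,2)
Op 5: place WN@(0,3)
Per-piece attacks for W:
  WN@(0,3): attacks (2,4) (1,1) (2,2)
  WK@(2,3): attacks (2,4) (2,2) (3,3) (1,3) (3,4) (3,2) (1,4) (1,2)
Union (9 distinct): (1,1) (1,2) (1,3) (1,4) (2,2) (2,4) (3,2) (3,3) (3,4)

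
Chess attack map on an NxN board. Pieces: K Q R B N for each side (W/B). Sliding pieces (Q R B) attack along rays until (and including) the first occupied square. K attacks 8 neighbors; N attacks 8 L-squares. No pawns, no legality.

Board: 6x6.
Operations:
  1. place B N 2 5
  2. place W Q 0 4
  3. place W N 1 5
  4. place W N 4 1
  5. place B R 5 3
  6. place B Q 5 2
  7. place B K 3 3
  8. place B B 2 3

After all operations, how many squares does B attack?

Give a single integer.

Answer: 25

Derivation:
Op 1: place BN@(2,5)
Op 2: place WQ@(0,4)
Op 3: place WN@(1,5)
Op 4: place WN@(4,1)
Op 5: place BR@(5,3)
Op 6: place BQ@(5,2)
Op 7: place BK@(3,3)
Op 8: place BB@(2,3)
Per-piece attacks for B:
  BB@(2,3): attacks (3,4) (4,5) (3,2) (4,1) (1,4) (0,5) (1,2) (0,1) [ray(1,-1) blocked at (4,1)]
  BN@(2,5): attacks (3,3) (4,4) (1,3) (0,4)
  BK@(3,3): attacks (3,4) (3,2) (4,3) (2,3) (4,4) (4,2) (2,4) (2,2)
  BQ@(5,2): attacks (5,3) (5,1) (5,0) (4,2) (3,2) (2,2) (1,2) (0,2) (4,3) (3,4) (2,5) (4,1) [ray(0,1) blocked at (5,3); ray(-1,1) blocked at (2,5); ray(-1,-1) blocked at (4,1)]
  BR@(5,3): attacks (5,4) (5,5) (5,2) (4,3) (3,3) [ray(0,-1) blocked at (5,2); ray(-1,0) blocked at (3,3)]
Union (25 distinct): (0,1) (0,2) (0,4) (0,5) (1,2) (1,3) (1,4) (2,2) (2,3) (2,4) (2,5) (3,2) (3,3) (3,4) (4,1) (4,2) (4,3) (4,4) (4,5) (5,0) (5,1) (5,2) (5,3) (5,4) (5,5)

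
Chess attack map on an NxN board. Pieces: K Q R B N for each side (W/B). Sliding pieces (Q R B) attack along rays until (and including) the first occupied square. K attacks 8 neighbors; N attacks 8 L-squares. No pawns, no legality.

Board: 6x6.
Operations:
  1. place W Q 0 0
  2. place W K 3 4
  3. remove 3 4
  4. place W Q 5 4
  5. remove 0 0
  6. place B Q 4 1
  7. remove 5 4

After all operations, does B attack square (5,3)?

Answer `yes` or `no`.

Op 1: place WQ@(0,0)
Op 2: place WK@(3,4)
Op 3: remove (3,4)
Op 4: place WQ@(5,4)
Op 5: remove (0,0)
Op 6: place BQ@(4,1)
Op 7: remove (5,4)
Per-piece attacks for B:
  BQ@(4,1): attacks (4,2) (4,3) (4,4) (4,5) (4,0) (5,1) (3,1) (2,1) (1,1) (0,1) (5,2) (5,0) (3,2) (2,3) (1,4) (0,5) (3,0)
B attacks (5,3): no

Answer: no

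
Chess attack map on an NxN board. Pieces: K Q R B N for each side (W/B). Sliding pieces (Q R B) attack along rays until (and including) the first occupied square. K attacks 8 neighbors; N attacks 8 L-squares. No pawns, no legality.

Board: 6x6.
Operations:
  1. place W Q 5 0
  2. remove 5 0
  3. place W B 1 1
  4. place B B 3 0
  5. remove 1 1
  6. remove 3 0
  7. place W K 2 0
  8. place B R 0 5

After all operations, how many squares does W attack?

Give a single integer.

Answer: 5

Derivation:
Op 1: place WQ@(5,0)
Op 2: remove (5,0)
Op 3: place WB@(1,1)
Op 4: place BB@(3,0)
Op 5: remove (1,1)
Op 6: remove (3,0)
Op 7: place WK@(2,0)
Op 8: place BR@(0,5)
Per-piece attacks for W:
  WK@(2,0): attacks (2,1) (3,0) (1,0) (3,1) (1,1)
Union (5 distinct): (1,0) (1,1) (2,1) (3,0) (3,1)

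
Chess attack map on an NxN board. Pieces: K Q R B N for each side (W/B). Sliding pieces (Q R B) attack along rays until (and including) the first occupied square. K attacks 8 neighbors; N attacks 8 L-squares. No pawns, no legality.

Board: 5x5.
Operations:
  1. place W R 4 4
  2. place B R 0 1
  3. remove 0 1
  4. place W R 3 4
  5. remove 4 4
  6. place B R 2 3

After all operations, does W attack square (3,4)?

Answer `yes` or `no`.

Answer: no

Derivation:
Op 1: place WR@(4,4)
Op 2: place BR@(0,1)
Op 3: remove (0,1)
Op 4: place WR@(3,4)
Op 5: remove (4,4)
Op 6: place BR@(2,3)
Per-piece attacks for W:
  WR@(3,4): attacks (3,3) (3,2) (3,1) (3,0) (4,4) (2,4) (1,4) (0,4)
W attacks (3,4): no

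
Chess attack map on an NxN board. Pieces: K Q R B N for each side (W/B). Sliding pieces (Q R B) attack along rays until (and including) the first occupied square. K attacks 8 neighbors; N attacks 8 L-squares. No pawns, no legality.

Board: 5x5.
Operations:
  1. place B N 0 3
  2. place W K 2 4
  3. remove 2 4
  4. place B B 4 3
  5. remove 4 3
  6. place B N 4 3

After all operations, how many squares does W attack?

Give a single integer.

Answer: 0

Derivation:
Op 1: place BN@(0,3)
Op 2: place WK@(2,4)
Op 3: remove (2,4)
Op 4: place BB@(4,3)
Op 5: remove (4,3)
Op 6: place BN@(4,3)
Per-piece attacks for W:
Union (0 distinct): (none)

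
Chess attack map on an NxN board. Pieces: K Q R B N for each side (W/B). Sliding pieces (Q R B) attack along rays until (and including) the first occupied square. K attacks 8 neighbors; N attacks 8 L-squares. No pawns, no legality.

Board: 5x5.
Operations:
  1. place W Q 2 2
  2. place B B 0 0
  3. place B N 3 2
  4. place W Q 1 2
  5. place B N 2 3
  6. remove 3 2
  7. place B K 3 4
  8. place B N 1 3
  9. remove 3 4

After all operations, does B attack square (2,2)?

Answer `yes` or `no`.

Answer: yes

Derivation:
Op 1: place WQ@(2,2)
Op 2: place BB@(0,0)
Op 3: place BN@(3,2)
Op 4: place WQ@(1,2)
Op 5: place BN@(2,3)
Op 6: remove (3,2)
Op 7: place BK@(3,4)
Op 8: place BN@(1,3)
Op 9: remove (3,4)
Per-piece attacks for B:
  BB@(0,0): attacks (1,1) (2,2) [ray(1,1) blocked at (2,2)]
  BN@(1,3): attacks (3,4) (2,1) (3,2) (0,1)
  BN@(2,3): attacks (4,4) (0,4) (3,1) (4,2) (1,1) (0,2)
B attacks (2,2): yes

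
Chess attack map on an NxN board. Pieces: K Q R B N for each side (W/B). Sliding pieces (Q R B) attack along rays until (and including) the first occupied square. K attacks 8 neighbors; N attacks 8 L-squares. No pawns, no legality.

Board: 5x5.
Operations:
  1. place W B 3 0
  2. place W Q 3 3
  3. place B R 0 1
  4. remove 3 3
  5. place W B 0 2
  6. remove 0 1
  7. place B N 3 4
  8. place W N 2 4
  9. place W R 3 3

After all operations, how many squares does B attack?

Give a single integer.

Answer: 3

Derivation:
Op 1: place WB@(3,0)
Op 2: place WQ@(3,3)
Op 3: place BR@(0,1)
Op 4: remove (3,3)
Op 5: place WB@(0,2)
Op 6: remove (0,1)
Op 7: place BN@(3,4)
Op 8: place WN@(2,4)
Op 9: place WR@(3,3)
Per-piece attacks for B:
  BN@(3,4): attacks (4,2) (2,2) (1,3)
Union (3 distinct): (1,3) (2,2) (4,2)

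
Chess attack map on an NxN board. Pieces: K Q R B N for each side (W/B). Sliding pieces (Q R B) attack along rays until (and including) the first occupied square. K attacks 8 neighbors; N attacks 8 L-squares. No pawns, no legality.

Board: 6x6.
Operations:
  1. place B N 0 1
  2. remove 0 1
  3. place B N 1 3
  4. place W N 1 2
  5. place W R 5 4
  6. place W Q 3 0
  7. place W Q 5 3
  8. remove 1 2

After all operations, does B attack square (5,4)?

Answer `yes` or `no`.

Answer: no

Derivation:
Op 1: place BN@(0,1)
Op 2: remove (0,1)
Op 3: place BN@(1,3)
Op 4: place WN@(1,2)
Op 5: place WR@(5,4)
Op 6: place WQ@(3,0)
Op 7: place WQ@(5,3)
Op 8: remove (1,2)
Per-piece attacks for B:
  BN@(1,3): attacks (2,5) (3,4) (0,5) (2,1) (3,2) (0,1)
B attacks (5,4): no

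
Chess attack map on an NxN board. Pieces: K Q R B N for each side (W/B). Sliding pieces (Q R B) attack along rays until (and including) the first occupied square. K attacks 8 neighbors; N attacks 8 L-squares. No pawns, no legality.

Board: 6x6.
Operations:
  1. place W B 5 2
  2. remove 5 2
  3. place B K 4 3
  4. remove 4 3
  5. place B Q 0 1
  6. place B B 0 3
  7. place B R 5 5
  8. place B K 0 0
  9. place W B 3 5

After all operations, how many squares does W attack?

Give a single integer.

Answer: 5

Derivation:
Op 1: place WB@(5,2)
Op 2: remove (5,2)
Op 3: place BK@(4,3)
Op 4: remove (4,3)
Op 5: place BQ@(0,1)
Op 6: place BB@(0,3)
Op 7: place BR@(5,5)
Op 8: place BK@(0,0)
Op 9: place WB@(3,5)
Per-piece attacks for W:
  WB@(3,5): attacks (4,4) (5,3) (2,4) (1,3) (0,2)
Union (5 distinct): (0,2) (1,3) (2,4) (4,4) (5,3)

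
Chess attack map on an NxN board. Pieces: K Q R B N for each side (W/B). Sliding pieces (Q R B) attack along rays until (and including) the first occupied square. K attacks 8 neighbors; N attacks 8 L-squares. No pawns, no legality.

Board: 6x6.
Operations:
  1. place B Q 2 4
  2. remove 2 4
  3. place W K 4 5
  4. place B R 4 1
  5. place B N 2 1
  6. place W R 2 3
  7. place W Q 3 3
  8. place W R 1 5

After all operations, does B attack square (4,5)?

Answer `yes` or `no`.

Answer: yes

Derivation:
Op 1: place BQ@(2,4)
Op 2: remove (2,4)
Op 3: place WK@(4,5)
Op 4: place BR@(4,1)
Op 5: place BN@(2,1)
Op 6: place WR@(2,3)
Op 7: place WQ@(3,3)
Op 8: place WR@(1,5)
Per-piece attacks for B:
  BN@(2,1): attacks (3,3) (4,2) (1,3) (0,2) (4,0) (0,0)
  BR@(4,1): attacks (4,2) (4,3) (4,4) (4,5) (4,0) (5,1) (3,1) (2,1) [ray(0,1) blocked at (4,5); ray(-1,0) blocked at (2,1)]
B attacks (4,5): yes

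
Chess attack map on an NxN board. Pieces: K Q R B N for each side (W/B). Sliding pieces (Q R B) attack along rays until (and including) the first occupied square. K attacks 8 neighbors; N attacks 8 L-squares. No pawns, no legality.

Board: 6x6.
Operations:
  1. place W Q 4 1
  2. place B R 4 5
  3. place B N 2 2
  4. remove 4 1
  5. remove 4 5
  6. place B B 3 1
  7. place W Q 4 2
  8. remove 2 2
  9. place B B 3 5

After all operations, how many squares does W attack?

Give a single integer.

Op 1: place WQ@(4,1)
Op 2: place BR@(4,5)
Op 3: place BN@(2,2)
Op 4: remove (4,1)
Op 5: remove (4,5)
Op 6: place BB@(3,1)
Op 7: place WQ@(4,2)
Op 8: remove (2,2)
Op 9: place BB@(3,5)
Per-piece attacks for W:
  WQ@(4,2): attacks (4,3) (4,4) (4,5) (4,1) (4,0) (5,2) (3,2) (2,2) (1,2) (0,2) (5,3) (5,1) (3,3) (2,4) (1,5) (3,1) [ray(-1,-1) blocked at (3,1)]
Union (16 distinct): (0,2) (1,2) (1,5) (2,2) (2,4) (3,1) (3,2) (3,3) (4,0) (4,1) (4,3) (4,4) (4,5) (5,1) (5,2) (5,3)

Answer: 16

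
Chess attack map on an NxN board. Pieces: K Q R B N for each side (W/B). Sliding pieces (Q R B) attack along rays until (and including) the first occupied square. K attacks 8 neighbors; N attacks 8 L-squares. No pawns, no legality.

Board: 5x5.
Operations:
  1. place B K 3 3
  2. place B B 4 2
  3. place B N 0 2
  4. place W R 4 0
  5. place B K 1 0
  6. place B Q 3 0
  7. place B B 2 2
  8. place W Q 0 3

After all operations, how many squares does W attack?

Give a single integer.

Answer: 11

Derivation:
Op 1: place BK@(3,3)
Op 2: place BB@(4,2)
Op 3: place BN@(0,2)
Op 4: place WR@(4,0)
Op 5: place BK@(1,0)
Op 6: place BQ@(3,0)
Op 7: place BB@(2,2)
Op 8: place WQ@(0,3)
Per-piece attacks for W:
  WQ@(0,3): attacks (0,4) (0,2) (1,3) (2,3) (3,3) (1,4) (1,2) (2,1) (3,0) [ray(0,-1) blocked at (0,2); ray(1,0) blocked at (3,3); ray(1,-1) blocked at (3,0)]
  WR@(4,0): attacks (4,1) (4,2) (3,0) [ray(0,1) blocked at (4,2); ray(-1,0) blocked at (3,0)]
Union (11 distinct): (0,2) (0,4) (1,2) (1,3) (1,4) (2,1) (2,3) (3,0) (3,3) (4,1) (4,2)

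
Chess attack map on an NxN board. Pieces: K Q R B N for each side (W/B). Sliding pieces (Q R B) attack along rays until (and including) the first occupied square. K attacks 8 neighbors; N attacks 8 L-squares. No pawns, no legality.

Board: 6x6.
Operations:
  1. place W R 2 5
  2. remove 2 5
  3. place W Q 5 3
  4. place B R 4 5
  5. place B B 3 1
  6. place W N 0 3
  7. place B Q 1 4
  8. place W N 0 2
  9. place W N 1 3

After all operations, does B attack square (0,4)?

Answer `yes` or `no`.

Op 1: place WR@(2,5)
Op 2: remove (2,5)
Op 3: place WQ@(5,3)
Op 4: place BR@(4,5)
Op 5: place BB@(3,1)
Op 6: place WN@(0,3)
Op 7: place BQ@(1,4)
Op 8: place WN@(0,2)
Op 9: place WN@(1,3)
Per-piece attacks for B:
  BQ@(1,4): attacks (1,5) (1,3) (2,4) (3,4) (4,4) (5,4) (0,4) (2,5) (2,3) (3,2) (4,1) (5,0) (0,5) (0,3) [ray(0,-1) blocked at (1,3); ray(-1,-1) blocked at (0,3)]
  BB@(3,1): attacks (4,2) (5,3) (4,0) (2,2) (1,3) (2,0) [ray(1,1) blocked at (5,3); ray(-1,1) blocked at (1,3)]
  BR@(4,5): attacks (4,4) (4,3) (4,2) (4,1) (4,0) (5,5) (3,5) (2,5) (1,5) (0,5)
B attacks (0,4): yes

Answer: yes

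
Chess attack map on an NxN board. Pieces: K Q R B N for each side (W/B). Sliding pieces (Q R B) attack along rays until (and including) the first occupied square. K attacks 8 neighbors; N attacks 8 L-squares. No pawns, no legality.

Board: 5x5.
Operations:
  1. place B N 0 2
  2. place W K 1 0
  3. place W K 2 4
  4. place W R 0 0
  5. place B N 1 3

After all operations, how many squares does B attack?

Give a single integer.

Op 1: place BN@(0,2)
Op 2: place WK@(1,0)
Op 3: place WK@(2,4)
Op 4: place WR@(0,0)
Op 5: place BN@(1,3)
Per-piece attacks for B:
  BN@(0,2): attacks (1,4) (2,3) (1,0) (2,1)
  BN@(1,3): attacks (3,4) (2,1) (3,2) (0,1)
Union (7 distinct): (0,1) (1,0) (1,4) (2,1) (2,3) (3,2) (3,4)

Answer: 7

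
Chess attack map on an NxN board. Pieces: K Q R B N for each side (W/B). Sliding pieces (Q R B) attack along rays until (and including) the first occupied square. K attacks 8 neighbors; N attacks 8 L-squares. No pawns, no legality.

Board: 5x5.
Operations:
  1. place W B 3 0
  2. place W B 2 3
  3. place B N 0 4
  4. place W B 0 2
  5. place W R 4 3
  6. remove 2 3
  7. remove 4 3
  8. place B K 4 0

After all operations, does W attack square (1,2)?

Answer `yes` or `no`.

Op 1: place WB@(3,0)
Op 2: place WB@(2,3)
Op 3: place BN@(0,4)
Op 4: place WB@(0,2)
Op 5: place WR@(4,3)
Op 6: remove (2,3)
Op 7: remove (4,3)
Op 8: place BK@(4,0)
Per-piece attacks for W:
  WB@(0,2): attacks (1,3) (2,4) (1,1) (2,0)
  WB@(3,0): attacks (4,1) (2,1) (1,2) (0,3)
W attacks (1,2): yes

Answer: yes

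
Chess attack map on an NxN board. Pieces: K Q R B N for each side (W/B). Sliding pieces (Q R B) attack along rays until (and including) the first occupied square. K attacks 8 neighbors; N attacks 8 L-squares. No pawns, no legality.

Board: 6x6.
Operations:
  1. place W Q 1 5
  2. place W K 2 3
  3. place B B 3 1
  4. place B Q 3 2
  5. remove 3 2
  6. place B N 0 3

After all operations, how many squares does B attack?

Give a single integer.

Answer: 10

Derivation:
Op 1: place WQ@(1,5)
Op 2: place WK@(2,3)
Op 3: place BB@(3,1)
Op 4: place BQ@(3,2)
Op 5: remove (3,2)
Op 6: place BN@(0,3)
Per-piece attacks for B:
  BN@(0,3): attacks (1,5) (2,4) (1,1) (2,2)
  BB@(3,1): attacks (4,2) (5,3) (4,0) (2,2) (1,3) (0,4) (2,0)
Union (10 distinct): (0,4) (1,1) (1,3) (1,5) (2,0) (2,2) (2,4) (4,0) (4,2) (5,3)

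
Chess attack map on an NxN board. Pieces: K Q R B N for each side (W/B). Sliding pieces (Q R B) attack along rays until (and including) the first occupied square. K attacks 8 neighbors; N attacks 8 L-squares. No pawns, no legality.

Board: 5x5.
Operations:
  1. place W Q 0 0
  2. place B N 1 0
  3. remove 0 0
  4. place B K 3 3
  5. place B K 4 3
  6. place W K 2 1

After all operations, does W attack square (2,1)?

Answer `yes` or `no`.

Answer: no

Derivation:
Op 1: place WQ@(0,0)
Op 2: place BN@(1,0)
Op 3: remove (0,0)
Op 4: place BK@(3,3)
Op 5: place BK@(4,3)
Op 6: place WK@(2,1)
Per-piece attacks for W:
  WK@(2,1): attacks (2,2) (2,0) (3,1) (1,1) (3,2) (3,0) (1,2) (1,0)
W attacks (2,1): no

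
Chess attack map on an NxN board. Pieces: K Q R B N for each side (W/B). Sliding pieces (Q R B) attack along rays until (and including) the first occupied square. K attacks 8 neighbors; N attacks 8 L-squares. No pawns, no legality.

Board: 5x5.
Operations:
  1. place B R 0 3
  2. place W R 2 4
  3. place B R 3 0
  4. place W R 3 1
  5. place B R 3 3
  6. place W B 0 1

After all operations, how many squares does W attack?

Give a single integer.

Answer: 16

Derivation:
Op 1: place BR@(0,3)
Op 2: place WR@(2,4)
Op 3: place BR@(3,0)
Op 4: place WR@(3,1)
Op 5: place BR@(3,3)
Op 6: place WB@(0,1)
Per-piece attacks for W:
  WB@(0,1): attacks (1,2) (2,3) (3,4) (1,0)
  WR@(2,4): attacks (2,3) (2,2) (2,1) (2,0) (3,4) (4,4) (1,4) (0,4)
  WR@(3,1): attacks (3,2) (3,3) (3,0) (4,1) (2,1) (1,1) (0,1) [ray(0,1) blocked at (3,3); ray(0,-1) blocked at (3,0); ray(-1,0) blocked at (0,1)]
Union (16 distinct): (0,1) (0,4) (1,0) (1,1) (1,2) (1,4) (2,0) (2,1) (2,2) (2,3) (3,0) (3,2) (3,3) (3,4) (4,1) (4,4)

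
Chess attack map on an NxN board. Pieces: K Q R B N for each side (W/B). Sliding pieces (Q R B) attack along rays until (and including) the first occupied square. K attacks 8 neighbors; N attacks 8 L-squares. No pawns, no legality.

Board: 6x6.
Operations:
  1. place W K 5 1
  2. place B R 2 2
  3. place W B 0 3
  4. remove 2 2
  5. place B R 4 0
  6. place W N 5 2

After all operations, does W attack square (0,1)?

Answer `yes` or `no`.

Answer: no

Derivation:
Op 1: place WK@(5,1)
Op 2: place BR@(2,2)
Op 3: place WB@(0,3)
Op 4: remove (2,2)
Op 5: place BR@(4,0)
Op 6: place WN@(5,2)
Per-piece attacks for W:
  WB@(0,3): attacks (1,4) (2,5) (1,2) (2,1) (3,0)
  WK@(5,1): attacks (5,2) (5,0) (4,1) (4,2) (4,0)
  WN@(5,2): attacks (4,4) (3,3) (4,0) (3,1)
W attacks (0,1): no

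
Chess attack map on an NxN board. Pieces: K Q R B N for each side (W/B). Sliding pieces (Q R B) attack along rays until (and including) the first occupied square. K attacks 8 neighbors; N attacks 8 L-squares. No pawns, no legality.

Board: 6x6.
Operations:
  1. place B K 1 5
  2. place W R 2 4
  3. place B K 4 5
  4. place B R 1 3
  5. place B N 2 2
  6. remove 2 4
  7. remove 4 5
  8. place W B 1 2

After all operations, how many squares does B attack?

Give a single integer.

Answer: 17

Derivation:
Op 1: place BK@(1,5)
Op 2: place WR@(2,4)
Op 3: place BK@(4,5)
Op 4: place BR@(1,3)
Op 5: place BN@(2,2)
Op 6: remove (2,4)
Op 7: remove (4,5)
Op 8: place WB@(1,2)
Per-piece attacks for B:
  BR@(1,3): attacks (1,4) (1,5) (1,2) (2,3) (3,3) (4,3) (5,3) (0,3) [ray(0,1) blocked at (1,5); ray(0,-1) blocked at (1,2)]
  BK@(1,5): attacks (1,4) (2,5) (0,5) (2,4) (0,4)
  BN@(2,2): attacks (3,4) (4,3) (1,4) (0,3) (3,0) (4,1) (1,0) (0,1)
Union (17 distinct): (0,1) (0,3) (0,4) (0,5) (1,0) (1,2) (1,4) (1,5) (2,3) (2,4) (2,5) (3,0) (3,3) (3,4) (4,1) (4,3) (5,3)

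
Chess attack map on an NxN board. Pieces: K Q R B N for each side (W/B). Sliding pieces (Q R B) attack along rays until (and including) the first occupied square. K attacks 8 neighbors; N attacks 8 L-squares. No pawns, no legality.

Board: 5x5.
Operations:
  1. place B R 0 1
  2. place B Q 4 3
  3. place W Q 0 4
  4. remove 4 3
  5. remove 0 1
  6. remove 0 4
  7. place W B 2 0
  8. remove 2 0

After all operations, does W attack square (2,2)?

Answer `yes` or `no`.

Answer: no

Derivation:
Op 1: place BR@(0,1)
Op 2: place BQ@(4,3)
Op 3: place WQ@(0,4)
Op 4: remove (4,3)
Op 5: remove (0,1)
Op 6: remove (0,4)
Op 7: place WB@(2,0)
Op 8: remove (2,0)
Per-piece attacks for W:
W attacks (2,2): no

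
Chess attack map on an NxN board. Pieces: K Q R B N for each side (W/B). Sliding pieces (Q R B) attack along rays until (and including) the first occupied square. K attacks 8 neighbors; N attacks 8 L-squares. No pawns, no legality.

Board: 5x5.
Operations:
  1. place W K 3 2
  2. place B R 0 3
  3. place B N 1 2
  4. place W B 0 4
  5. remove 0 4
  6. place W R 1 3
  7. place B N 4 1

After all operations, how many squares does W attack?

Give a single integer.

Answer: 11

Derivation:
Op 1: place WK@(3,2)
Op 2: place BR@(0,3)
Op 3: place BN@(1,2)
Op 4: place WB@(0,4)
Op 5: remove (0,4)
Op 6: place WR@(1,3)
Op 7: place BN@(4,1)
Per-piece attacks for W:
  WR@(1,3): attacks (1,4) (1,2) (2,3) (3,3) (4,3) (0,3) [ray(0,-1) blocked at (1,2); ray(-1,0) blocked at (0,3)]
  WK@(3,2): attacks (3,3) (3,1) (4,2) (2,2) (4,3) (4,1) (2,3) (2,1)
Union (11 distinct): (0,3) (1,2) (1,4) (2,1) (2,2) (2,3) (3,1) (3,3) (4,1) (4,2) (4,3)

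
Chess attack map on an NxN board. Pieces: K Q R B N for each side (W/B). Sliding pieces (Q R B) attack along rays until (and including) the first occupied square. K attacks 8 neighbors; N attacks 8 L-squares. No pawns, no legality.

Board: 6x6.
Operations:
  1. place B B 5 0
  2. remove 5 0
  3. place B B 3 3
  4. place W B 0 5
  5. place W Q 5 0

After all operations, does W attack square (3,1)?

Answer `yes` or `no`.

Op 1: place BB@(5,0)
Op 2: remove (5,0)
Op 3: place BB@(3,3)
Op 4: place WB@(0,5)
Op 5: place WQ@(5,0)
Per-piece attacks for W:
  WB@(0,5): attacks (1,4) (2,3) (3,2) (4,1) (5,0) [ray(1,-1) blocked at (5,0)]
  WQ@(5,0): attacks (5,1) (5,2) (5,3) (5,4) (5,5) (4,0) (3,0) (2,0) (1,0) (0,0) (4,1) (3,2) (2,3) (1,4) (0,5) [ray(-1,1) blocked at (0,5)]
W attacks (3,1): no

Answer: no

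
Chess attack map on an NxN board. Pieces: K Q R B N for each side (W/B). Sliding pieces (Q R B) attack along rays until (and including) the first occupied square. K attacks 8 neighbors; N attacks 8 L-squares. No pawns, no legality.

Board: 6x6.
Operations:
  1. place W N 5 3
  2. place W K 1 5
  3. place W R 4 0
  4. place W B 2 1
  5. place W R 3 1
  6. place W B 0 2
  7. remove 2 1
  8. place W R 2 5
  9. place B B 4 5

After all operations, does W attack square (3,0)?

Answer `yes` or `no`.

Answer: yes

Derivation:
Op 1: place WN@(5,3)
Op 2: place WK@(1,5)
Op 3: place WR@(4,0)
Op 4: place WB@(2,1)
Op 5: place WR@(3,1)
Op 6: place WB@(0,2)
Op 7: remove (2,1)
Op 8: place WR@(2,5)
Op 9: place BB@(4,5)
Per-piece attacks for W:
  WB@(0,2): attacks (1,3) (2,4) (3,5) (1,1) (2,0)
  WK@(1,5): attacks (1,4) (2,5) (0,5) (2,4) (0,4)
  WR@(2,5): attacks (2,4) (2,3) (2,2) (2,1) (2,0) (3,5) (4,5) (1,5) [ray(1,0) blocked at (4,5); ray(-1,0) blocked at (1,5)]
  WR@(3,1): attacks (3,2) (3,3) (3,4) (3,5) (3,0) (4,1) (5,1) (2,1) (1,1) (0,1)
  WR@(4,0): attacks (4,1) (4,2) (4,3) (4,4) (4,5) (5,0) (3,0) (2,0) (1,0) (0,0) [ray(0,1) blocked at (4,5)]
  WN@(5,3): attacks (4,5) (3,4) (4,1) (3,2)
W attacks (3,0): yes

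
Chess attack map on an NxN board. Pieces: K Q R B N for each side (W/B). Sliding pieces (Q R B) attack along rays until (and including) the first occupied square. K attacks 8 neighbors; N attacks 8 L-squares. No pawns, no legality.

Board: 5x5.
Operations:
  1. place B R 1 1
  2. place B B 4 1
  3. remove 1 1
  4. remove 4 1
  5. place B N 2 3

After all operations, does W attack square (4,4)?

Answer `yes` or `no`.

Answer: no

Derivation:
Op 1: place BR@(1,1)
Op 2: place BB@(4,1)
Op 3: remove (1,1)
Op 4: remove (4,1)
Op 5: place BN@(2,3)
Per-piece attacks for W:
W attacks (4,4): no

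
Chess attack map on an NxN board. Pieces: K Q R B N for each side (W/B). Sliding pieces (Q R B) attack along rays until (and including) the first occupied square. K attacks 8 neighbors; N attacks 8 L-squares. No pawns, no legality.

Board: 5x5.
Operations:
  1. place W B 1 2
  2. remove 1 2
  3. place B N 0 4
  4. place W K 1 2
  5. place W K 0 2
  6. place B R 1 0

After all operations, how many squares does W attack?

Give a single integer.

Op 1: place WB@(1,2)
Op 2: remove (1,2)
Op 3: place BN@(0,4)
Op 4: place WK@(1,2)
Op 5: place WK@(0,2)
Op 6: place BR@(1,0)
Per-piece attacks for W:
  WK@(0,2): attacks (0,3) (0,1) (1,2) (1,3) (1,1)
  WK@(1,2): attacks (1,3) (1,1) (2,2) (0,2) (2,3) (2,1) (0,3) (0,1)
Union (9 distinct): (0,1) (0,2) (0,3) (1,1) (1,2) (1,3) (2,1) (2,2) (2,3)

Answer: 9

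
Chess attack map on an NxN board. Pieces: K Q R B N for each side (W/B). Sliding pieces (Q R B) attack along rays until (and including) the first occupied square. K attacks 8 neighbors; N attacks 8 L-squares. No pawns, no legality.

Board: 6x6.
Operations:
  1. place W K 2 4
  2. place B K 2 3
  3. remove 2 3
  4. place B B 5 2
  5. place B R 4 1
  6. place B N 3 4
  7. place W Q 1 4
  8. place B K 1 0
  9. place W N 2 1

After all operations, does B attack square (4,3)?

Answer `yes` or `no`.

Answer: yes

Derivation:
Op 1: place WK@(2,4)
Op 2: place BK@(2,3)
Op 3: remove (2,3)
Op 4: place BB@(5,2)
Op 5: place BR@(4,1)
Op 6: place BN@(3,4)
Op 7: place WQ@(1,4)
Op 8: place BK@(1,0)
Op 9: place WN@(2,1)
Per-piece attacks for B:
  BK@(1,0): attacks (1,1) (2,0) (0,0) (2,1) (0,1)
  BN@(3,4): attacks (5,5) (1,5) (4,2) (5,3) (2,2) (1,3)
  BR@(4,1): attacks (4,2) (4,3) (4,4) (4,5) (4,0) (5,1) (3,1) (2,1) [ray(-1,0) blocked at (2,1)]
  BB@(5,2): attacks (4,3) (3,4) (4,1) [ray(-1,1) blocked at (3,4); ray(-1,-1) blocked at (4,1)]
B attacks (4,3): yes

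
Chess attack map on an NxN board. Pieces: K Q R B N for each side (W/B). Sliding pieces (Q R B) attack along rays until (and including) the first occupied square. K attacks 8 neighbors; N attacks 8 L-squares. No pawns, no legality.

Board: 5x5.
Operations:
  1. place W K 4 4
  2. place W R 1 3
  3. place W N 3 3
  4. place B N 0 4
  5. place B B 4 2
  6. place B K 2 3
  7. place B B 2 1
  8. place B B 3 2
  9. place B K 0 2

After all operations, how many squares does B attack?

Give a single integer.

Op 1: place WK@(4,4)
Op 2: place WR@(1,3)
Op 3: place WN@(3,3)
Op 4: place BN@(0,4)
Op 5: place BB@(4,2)
Op 6: place BK@(2,3)
Op 7: place BB@(2,1)
Op 8: place BB@(3,2)
Op 9: place BK@(0,2)
Per-piece attacks for B:
  BK@(0,2): attacks (0,3) (0,1) (1,2) (1,3) (1,1)
  BN@(0,4): attacks (1,2) (2,3)
  BB@(2,1): attacks (3,2) (3,0) (1,2) (0,3) (1,0) [ray(1,1) blocked at (3,2)]
  BK@(2,3): attacks (2,4) (2,2) (3,3) (1,3) (3,4) (3,2) (1,4) (1,2)
  BB@(3,2): attacks (4,3) (4,1) (2,3) (2,1) [ray(-1,1) blocked at (2,3); ray(-1,-1) blocked at (2,1)]
  BB@(4,2): attacks (3,3) (3,1) (2,0) [ray(-1,1) blocked at (3,3)]
Union (19 distinct): (0,1) (0,3) (1,0) (1,1) (1,2) (1,3) (1,4) (2,0) (2,1) (2,2) (2,3) (2,4) (3,0) (3,1) (3,2) (3,3) (3,4) (4,1) (4,3)

Answer: 19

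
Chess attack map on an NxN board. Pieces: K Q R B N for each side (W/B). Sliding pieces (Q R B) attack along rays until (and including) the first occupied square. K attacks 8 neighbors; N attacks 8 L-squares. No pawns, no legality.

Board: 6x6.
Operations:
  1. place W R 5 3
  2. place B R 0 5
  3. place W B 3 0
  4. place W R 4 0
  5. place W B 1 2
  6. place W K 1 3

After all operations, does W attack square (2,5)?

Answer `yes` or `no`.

Answer: no

Derivation:
Op 1: place WR@(5,3)
Op 2: place BR@(0,5)
Op 3: place WB@(3,0)
Op 4: place WR@(4,0)
Op 5: place WB@(1,2)
Op 6: place WK@(1,3)
Per-piece attacks for W:
  WB@(1,2): attacks (2,3) (3,4) (4,5) (2,1) (3,0) (0,3) (0,1) [ray(1,-1) blocked at (3,0)]
  WK@(1,3): attacks (1,4) (1,2) (2,3) (0,3) (2,4) (2,2) (0,4) (0,2)
  WB@(3,0): attacks (4,1) (5,2) (2,1) (1,2) [ray(-1,1) blocked at (1,2)]
  WR@(4,0): attacks (4,1) (4,2) (4,3) (4,4) (4,5) (5,0) (3,0) [ray(-1,0) blocked at (3,0)]
  WR@(5,3): attacks (5,4) (5,5) (5,2) (5,1) (5,0) (4,3) (3,3) (2,3) (1,3) [ray(-1,0) blocked at (1,3)]
W attacks (2,5): no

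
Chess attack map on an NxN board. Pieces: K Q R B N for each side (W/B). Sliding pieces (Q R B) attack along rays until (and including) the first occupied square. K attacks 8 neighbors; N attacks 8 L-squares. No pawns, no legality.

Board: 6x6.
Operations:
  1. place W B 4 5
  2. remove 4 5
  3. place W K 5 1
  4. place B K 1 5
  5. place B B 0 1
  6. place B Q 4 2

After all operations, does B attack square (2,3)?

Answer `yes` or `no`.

Answer: yes

Derivation:
Op 1: place WB@(4,5)
Op 2: remove (4,5)
Op 3: place WK@(5,1)
Op 4: place BK@(1,5)
Op 5: place BB@(0,1)
Op 6: place BQ@(4,2)
Per-piece attacks for B:
  BB@(0,1): attacks (1,2) (2,3) (3,4) (4,5) (1,0)
  BK@(1,5): attacks (1,4) (2,5) (0,5) (2,4) (0,4)
  BQ@(4,2): attacks (4,3) (4,4) (4,5) (4,1) (4,0) (5,2) (3,2) (2,2) (1,2) (0,2) (5,3) (5,1) (3,3) (2,4) (1,5) (3,1) (2,0) [ray(1,-1) blocked at (5,1); ray(-1,1) blocked at (1,5)]
B attacks (2,3): yes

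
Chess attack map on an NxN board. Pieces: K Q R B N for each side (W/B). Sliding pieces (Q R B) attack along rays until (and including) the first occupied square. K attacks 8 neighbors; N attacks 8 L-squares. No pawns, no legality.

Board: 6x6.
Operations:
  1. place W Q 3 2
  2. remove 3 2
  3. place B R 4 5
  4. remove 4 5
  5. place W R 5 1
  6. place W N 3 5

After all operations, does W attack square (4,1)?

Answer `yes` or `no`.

Op 1: place WQ@(3,2)
Op 2: remove (3,2)
Op 3: place BR@(4,5)
Op 4: remove (4,5)
Op 5: place WR@(5,1)
Op 6: place WN@(3,5)
Per-piece attacks for W:
  WN@(3,5): attacks (4,3) (5,4) (2,3) (1,4)
  WR@(5,1): attacks (5,2) (5,3) (5,4) (5,5) (5,0) (4,1) (3,1) (2,1) (1,1) (0,1)
W attacks (4,1): yes

Answer: yes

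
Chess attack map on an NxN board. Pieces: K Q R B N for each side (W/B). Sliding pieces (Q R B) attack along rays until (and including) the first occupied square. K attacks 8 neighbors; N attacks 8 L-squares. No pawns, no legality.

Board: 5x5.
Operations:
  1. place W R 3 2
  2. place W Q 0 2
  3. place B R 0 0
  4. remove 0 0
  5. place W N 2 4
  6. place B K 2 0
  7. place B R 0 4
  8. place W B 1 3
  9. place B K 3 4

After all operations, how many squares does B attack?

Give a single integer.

Answer: 13

Derivation:
Op 1: place WR@(3,2)
Op 2: place WQ@(0,2)
Op 3: place BR@(0,0)
Op 4: remove (0,0)
Op 5: place WN@(2,4)
Op 6: place BK@(2,0)
Op 7: place BR@(0,4)
Op 8: place WB@(1,3)
Op 9: place BK@(3,4)
Per-piece attacks for B:
  BR@(0,4): attacks (0,3) (0,2) (1,4) (2,4) [ray(0,-1) blocked at (0,2); ray(1,0) blocked at (2,4)]
  BK@(2,0): attacks (2,1) (3,0) (1,0) (3,1) (1,1)
  BK@(3,4): attacks (3,3) (4,4) (2,4) (4,3) (2,3)
Union (13 distinct): (0,2) (0,3) (1,0) (1,1) (1,4) (2,1) (2,3) (2,4) (3,0) (3,1) (3,3) (4,3) (4,4)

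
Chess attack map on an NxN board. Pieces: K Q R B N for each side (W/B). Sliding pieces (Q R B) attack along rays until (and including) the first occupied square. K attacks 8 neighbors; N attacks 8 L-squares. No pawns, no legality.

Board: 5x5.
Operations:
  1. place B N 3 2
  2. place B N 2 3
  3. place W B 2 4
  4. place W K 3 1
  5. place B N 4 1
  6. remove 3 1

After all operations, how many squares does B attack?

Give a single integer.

Answer: 12

Derivation:
Op 1: place BN@(3,2)
Op 2: place BN@(2,3)
Op 3: place WB@(2,4)
Op 4: place WK@(3,1)
Op 5: place BN@(4,1)
Op 6: remove (3,1)
Per-piece attacks for B:
  BN@(2,3): attacks (4,4) (0,4) (3,1) (4,2) (1,1) (0,2)
  BN@(3,2): attacks (4,4) (2,4) (1,3) (4,0) (2,0) (1,1)
  BN@(4,1): attacks (3,3) (2,2) (2,0)
Union (12 distinct): (0,2) (0,4) (1,1) (1,3) (2,0) (2,2) (2,4) (3,1) (3,3) (4,0) (4,2) (4,4)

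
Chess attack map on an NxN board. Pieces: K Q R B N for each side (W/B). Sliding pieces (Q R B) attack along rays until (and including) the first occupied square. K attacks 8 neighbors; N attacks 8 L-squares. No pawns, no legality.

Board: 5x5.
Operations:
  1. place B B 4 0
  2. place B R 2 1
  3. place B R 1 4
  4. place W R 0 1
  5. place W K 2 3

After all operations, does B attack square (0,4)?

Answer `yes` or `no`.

Answer: yes

Derivation:
Op 1: place BB@(4,0)
Op 2: place BR@(2,1)
Op 3: place BR@(1,4)
Op 4: place WR@(0,1)
Op 5: place WK@(2,3)
Per-piece attacks for B:
  BR@(1,4): attacks (1,3) (1,2) (1,1) (1,0) (2,4) (3,4) (4,4) (0,4)
  BR@(2,1): attacks (2,2) (2,3) (2,0) (3,1) (4,1) (1,1) (0,1) [ray(0,1) blocked at (2,3); ray(-1,0) blocked at (0,1)]
  BB@(4,0): attacks (3,1) (2,2) (1,3) (0,4)
B attacks (0,4): yes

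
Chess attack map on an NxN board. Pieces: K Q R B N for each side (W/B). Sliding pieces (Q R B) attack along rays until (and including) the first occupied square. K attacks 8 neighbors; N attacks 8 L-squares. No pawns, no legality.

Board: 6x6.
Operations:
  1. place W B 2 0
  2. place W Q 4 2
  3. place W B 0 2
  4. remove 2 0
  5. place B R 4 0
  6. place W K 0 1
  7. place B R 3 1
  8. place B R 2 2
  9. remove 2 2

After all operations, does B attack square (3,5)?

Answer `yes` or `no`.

Op 1: place WB@(2,0)
Op 2: place WQ@(4,2)
Op 3: place WB@(0,2)
Op 4: remove (2,0)
Op 5: place BR@(4,0)
Op 6: place WK@(0,1)
Op 7: place BR@(3,1)
Op 8: place BR@(2,2)
Op 9: remove (2,2)
Per-piece attacks for B:
  BR@(3,1): attacks (3,2) (3,3) (3,4) (3,5) (3,0) (4,1) (5,1) (2,1) (1,1) (0,1) [ray(-1,0) blocked at (0,1)]
  BR@(4,0): attacks (4,1) (4,2) (5,0) (3,0) (2,0) (1,0) (0,0) [ray(0,1) blocked at (4,2)]
B attacks (3,5): yes

Answer: yes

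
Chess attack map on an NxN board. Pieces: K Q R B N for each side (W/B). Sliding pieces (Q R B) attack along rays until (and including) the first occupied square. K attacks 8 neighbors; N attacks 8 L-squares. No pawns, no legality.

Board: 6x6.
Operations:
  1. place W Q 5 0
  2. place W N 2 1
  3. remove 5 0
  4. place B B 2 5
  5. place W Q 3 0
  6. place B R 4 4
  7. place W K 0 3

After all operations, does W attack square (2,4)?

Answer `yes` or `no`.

Answer: no

Derivation:
Op 1: place WQ@(5,0)
Op 2: place WN@(2,1)
Op 3: remove (5,0)
Op 4: place BB@(2,5)
Op 5: place WQ@(3,0)
Op 6: place BR@(4,4)
Op 7: place WK@(0,3)
Per-piece attacks for W:
  WK@(0,3): attacks (0,4) (0,2) (1,3) (1,4) (1,2)
  WN@(2,1): attacks (3,3) (4,2) (1,3) (0,2) (4,0) (0,0)
  WQ@(3,0): attacks (3,1) (3,2) (3,3) (3,4) (3,5) (4,0) (5,0) (2,0) (1,0) (0,0) (4,1) (5,2) (2,1) [ray(-1,1) blocked at (2,1)]
W attacks (2,4): no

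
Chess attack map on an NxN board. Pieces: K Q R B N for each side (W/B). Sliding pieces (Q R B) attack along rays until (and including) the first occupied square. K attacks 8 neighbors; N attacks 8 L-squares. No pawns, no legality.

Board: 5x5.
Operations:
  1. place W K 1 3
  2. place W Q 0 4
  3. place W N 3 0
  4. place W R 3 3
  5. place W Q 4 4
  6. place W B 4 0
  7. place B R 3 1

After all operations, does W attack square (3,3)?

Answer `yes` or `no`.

Answer: yes

Derivation:
Op 1: place WK@(1,3)
Op 2: place WQ@(0,4)
Op 3: place WN@(3,0)
Op 4: place WR@(3,3)
Op 5: place WQ@(4,4)
Op 6: place WB@(4,0)
Op 7: place BR@(3,1)
Per-piece attacks for W:
  WQ@(0,4): attacks (0,3) (0,2) (0,1) (0,0) (1,4) (2,4) (3,4) (4,4) (1,3) [ray(1,0) blocked at (4,4); ray(1,-1) blocked at (1,3)]
  WK@(1,3): attacks (1,4) (1,2) (2,3) (0,3) (2,4) (2,2) (0,4) (0,2)
  WN@(3,0): attacks (4,2) (2,2) (1,1)
  WR@(3,3): attacks (3,4) (3,2) (3,1) (4,3) (2,3) (1,3) [ray(0,-1) blocked at (3,1); ray(-1,0) blocked at (1,3)]
  WB@(4,0): attacks (3,1) [ray(-1,1) blocked at (3,1)]
  WQ@(4,4): attacks (4,3) (4,2) (4,1) (4,0) (3,4) (2,4) (1,4) (0,4) (3,3) [ray(0,-1) blocked at (4,0); ray(-1,0) blocked at (0,4); ray(-1,-1) blocked at (3,3)]
W attacks (3,3): yes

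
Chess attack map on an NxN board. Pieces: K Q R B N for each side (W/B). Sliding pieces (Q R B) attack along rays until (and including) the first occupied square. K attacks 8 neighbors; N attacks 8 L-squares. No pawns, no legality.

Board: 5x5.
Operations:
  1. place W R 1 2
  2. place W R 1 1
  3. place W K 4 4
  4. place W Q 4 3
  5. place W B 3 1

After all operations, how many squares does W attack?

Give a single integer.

Op 1: place WR@(1,2)
Op 2: place WR@(1,1)
Op 3: place WK@(4,4)
Op 4: place WQ@(4,3)
Op 5: place WB@(3,1)
Per-piece attacks for W:
  WR@(1,1): attacks (1,2) (1,0) (2,1) (3,1) (0,1) [ray(0,1) blocked at (1,2); ray(1,0) blocked at (3,1)]
  WR@(1,2): attacks (1,3) (1,4) (1,1) (2,2) (3,2) (4,2) (0,2) [ray(0,-1) blocked at (1,1)]
  WB@(3,1): attacks (4,2) (4,0) (2,2) (1,3) (0,4) (2,0)
  WQ@(4,3): attacks (4,4) (4,2) (4,1) (4,0) (3,3) (2,3) (1,3) (0,3) (3,4) (3,2) (2,1) (1,0) [ray(0,1) blocked at (4,4)]
  WK@(4,4): attacks (4,3) (3,4) (3,3)
Union (22 distinct): (0,1) (0,2) (0,3) (0,4) (1,0) (1,1) (1,2) (1,3) (1,4) (2,0) (2,1) (2,2) (2,3) (3,1) (3,2) (3,3) (3,4) (4,0) (4,1) (4,2) (4,3) (4,4)

Answer: 22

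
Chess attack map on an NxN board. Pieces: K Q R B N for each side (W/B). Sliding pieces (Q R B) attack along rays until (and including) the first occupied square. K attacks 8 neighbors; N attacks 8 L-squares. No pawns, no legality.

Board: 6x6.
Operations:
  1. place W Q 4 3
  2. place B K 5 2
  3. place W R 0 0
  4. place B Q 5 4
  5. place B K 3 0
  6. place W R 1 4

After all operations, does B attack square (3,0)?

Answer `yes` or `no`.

Op 1: place WQ@(4,3)
Op 2: place BK@(5,2)
Op 3: place WR@(0,0)
Op 4: place BQ@(5,4)
Op 5: place BK@(3,0)
Op 6: place WR@(1,4)
Per-piece attacks for B:
  BK@(3,0): attacks (3,1) (4,0) (2,0) (4,1) (2,1)
  BK@(5,2): attacks (5,3) (5,1) (4,2) (4,3) (4,1)
  BQ@(5,4): attacks (5,5) (5,3) (5,2) (4,4) (3,4) (2,4) (1,4) (4,5) (4,3) [ray(0,-1) blocked at (5,2); ray(-1,0) blocked at (1,4); ray(-1,-1) blocked at (4,3)]
B attacks (3,0): no

Answer: no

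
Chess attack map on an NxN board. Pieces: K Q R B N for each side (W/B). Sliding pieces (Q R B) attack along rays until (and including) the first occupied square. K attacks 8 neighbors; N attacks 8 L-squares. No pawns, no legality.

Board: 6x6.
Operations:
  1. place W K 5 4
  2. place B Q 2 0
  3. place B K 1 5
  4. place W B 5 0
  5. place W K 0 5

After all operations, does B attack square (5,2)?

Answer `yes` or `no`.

Op 1: place WK@(5,4)
Op 2: place BQ@(2,0)
Op 3: place BK@(1,5)
Op 4: place WB@(5,0)
Op 5: place WK@(0,5)
Per-piece attacks for B:
  BK@(1,5): attacks (1,4) (2,5) (0,5) (2,4) (0,4)
  BQ@(2,0): attacks (2,1) (2,2) (2,3) (2,4) (2,5) (3,0) (4,0) (5,0) (1,0) (0,0) (3,1) (4,2) (5,3) (1,1) (0,2) [ray(1,0) blocked at (5,0)]
B attacks (5,2): no

Answer: no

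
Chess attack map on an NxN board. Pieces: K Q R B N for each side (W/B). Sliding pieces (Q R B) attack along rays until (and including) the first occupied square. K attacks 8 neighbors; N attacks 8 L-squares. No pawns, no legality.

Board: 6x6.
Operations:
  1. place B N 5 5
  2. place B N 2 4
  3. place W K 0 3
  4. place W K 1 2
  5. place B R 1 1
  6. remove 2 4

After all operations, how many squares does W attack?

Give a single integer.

Op 1: place BN@(5,5)
Op 2: place BN@(2,4)
Op 3: place WK@(0,3)
Op 4: place WK@(1,2)
Op 5: place BR@(1,1)
Op 6: remove (2,4)
Per-piece attacks for W:
  WK@(0,3): attacks (0,4) (0,2) (1,3) (1,4) (1,2)
  WK@(1,2): attacks (1,3) (1,1) (2,2) (0,2) (2,3) (2,1) (0,3) (0,1)
Union (11 distinct): (0,1) (0,2) (0,3) (0,4) (1,1) (1,2) (1,3) (1,4) (2,1) (2,2) (2,3)

Answer: 11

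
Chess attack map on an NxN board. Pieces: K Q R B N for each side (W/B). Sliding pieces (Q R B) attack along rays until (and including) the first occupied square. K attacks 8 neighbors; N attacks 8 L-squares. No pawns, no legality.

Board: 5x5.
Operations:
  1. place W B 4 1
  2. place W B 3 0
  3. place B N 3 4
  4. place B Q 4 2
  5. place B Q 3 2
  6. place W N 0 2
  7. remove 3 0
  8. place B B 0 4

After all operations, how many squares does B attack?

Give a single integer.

Answer: 20

Derivation:
Op 1: place WB@(4,1)
Op 2: place WB@(3,0)
Op 3: place BN@(3,4)
Op 4: place BQ@(4,2)
Op 5: place BQ@(3,2)
Op 6: place WN@(0,2)
Op 7: remove (3,0)
Op 8: place BB@(0,4)
Per-piece attacks for B:
  BB@(0,4): attacks (1,3) (2,2) (3,1) (4,0)
  BQ@(3,2): attacks (3,3) (3,4) (3,1) (3,0) (4,2) (2,2) (1,2) (0,2) (4,3) (4,1) (2,3) (1,4) (2,1) (1,0) [ray(0,1) blocked at (3,4); ray(1,0) blocked at (4,2); ray(-1,0) blocked at (0,2); ray(1,-1) blocked at (4,1)]
  BN@(3,4): attacks (4,2) (2,2) (1,3)
  BQ@(4,2): attacks (4,3) (4,4) (4,1) (3,2) (3,3) (2,4) (3,1) (2,0) [ray(0,-1) blocked at (4,1); ray(-1,0) blocked at (3,2)]
Union (20 distinct): (0,2) (1,0) (1,2) (1,3) (1,4) (2,0) (2,1) (2,2) (2,3) (2,4) (3,0) (3,1) (3,2) (3,3) (3,4) (4,0) (4,1) (4,2) (4,3) (4,4)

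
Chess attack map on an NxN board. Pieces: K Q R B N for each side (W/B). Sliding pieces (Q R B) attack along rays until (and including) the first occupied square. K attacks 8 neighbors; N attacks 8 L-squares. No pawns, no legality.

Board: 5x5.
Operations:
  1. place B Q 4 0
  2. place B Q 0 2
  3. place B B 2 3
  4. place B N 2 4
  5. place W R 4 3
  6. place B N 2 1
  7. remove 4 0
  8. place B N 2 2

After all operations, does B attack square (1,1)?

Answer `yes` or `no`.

Op 1: place BQ@(4,0)
Op 2: place BQ@(0,2)
Op 3: place BB@(2,3)
Op 4: place BN@(2,4)
Op 5: place WR@(4,3)
Op 6: place BN@(2,1)
Op 7: remove (4,0)
Op 8: place BN@(2,2)
Per-piece attacks for B:
  BQ@(0,2): attacks (0,3) (0,4) (0,1) (0,0) (1,2) (2,2) (1,3) (2,4) (1,1) (2,0) [ray(1,0) blocked at (2,2); ray(1,1) blocked at (2,4)]
  BN@(2,1): attacks (3,3) (4,2) (1,3) (0,2) (4,0) (0,0)
  BN@(2,2): attacks (3,4) (4,3) (1,4) (0,3) (3,0) (4,1) (1,0) (0,1)
  BB@(2,3): attacks (3,4) (3,2) (4,1) (1,4) (1,2) (0,1)
  BN@(2,4): attacks (3,2) (4,3) (1,2) (0,3)
B attacks (1,1): yes

Answer: yes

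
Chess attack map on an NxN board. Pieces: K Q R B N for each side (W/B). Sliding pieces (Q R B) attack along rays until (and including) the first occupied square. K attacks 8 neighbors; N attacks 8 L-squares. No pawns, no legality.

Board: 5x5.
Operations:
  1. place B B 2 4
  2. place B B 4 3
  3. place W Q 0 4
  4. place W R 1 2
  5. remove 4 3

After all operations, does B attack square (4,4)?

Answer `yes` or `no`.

Answer: no

Derivation:
Op 1: place BB@(2,4)
Op 2: place BB@(4,3)
Op 3: place WQ@(0,4)
Op 4: place WR@(1,2)
Op 5: remove (4,3)
Per-piece attacks for B:
  BB@(2,4): attacks (3,3) (4,2) (1,3) (0,2)
B attacks (4,4): no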